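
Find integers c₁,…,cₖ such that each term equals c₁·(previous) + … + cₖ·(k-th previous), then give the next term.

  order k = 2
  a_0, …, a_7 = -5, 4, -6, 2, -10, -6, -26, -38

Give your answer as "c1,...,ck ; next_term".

1,2 ; -90

  a_2 = 1·4 + 2·-5 = -6
  a_3 = 1·-6 + 2·4 = 2
  a_4 = 1·2 + 2·-6 = -10
  a_5 = 1·-10 + 2·2 = -6
  a_6 = 1·-6 + 2·-10 = -26
  a_7 = 1·-26 + 2·-6 = -38
  a_8 = 1·-38 + 2·-26 = -90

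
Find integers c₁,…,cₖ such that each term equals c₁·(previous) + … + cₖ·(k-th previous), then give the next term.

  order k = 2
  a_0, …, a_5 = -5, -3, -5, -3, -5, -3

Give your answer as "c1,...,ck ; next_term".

0,1 ; -5

  a_2 = 0·-3 + 1·-5 = -5
  a_3 = 0·-5 + 1·-3 = -3
  a_4 = 0·-3 + 1·-5 = -5
  a_5 = 0·-5 + 1·-3 = -3
  a_6 = 0·-3 + 1·-5 = -5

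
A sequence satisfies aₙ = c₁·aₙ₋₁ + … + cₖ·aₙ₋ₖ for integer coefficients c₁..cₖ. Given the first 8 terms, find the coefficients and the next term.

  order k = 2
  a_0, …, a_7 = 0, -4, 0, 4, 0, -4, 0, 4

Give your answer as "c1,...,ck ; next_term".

0,-1 ; 0

  a_2 = 0·-4 + -1·0 = 0
  a_3 = 0·0 + -1·-4 = 4
  a_4 = 0·4 + -1·0 = 0
  a_5 = 0·0 + -1·4 = -4
  a_6 = 0·-4 + -1·0 = 0
  a_7 = 0·0 + -1·-4 = 4
  a_8 = 0·4 + -1·0 = 0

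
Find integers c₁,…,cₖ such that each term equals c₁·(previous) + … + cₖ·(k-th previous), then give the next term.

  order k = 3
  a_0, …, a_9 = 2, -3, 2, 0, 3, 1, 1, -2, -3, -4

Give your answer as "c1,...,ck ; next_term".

1,0,-1 ; -2

  a_3 = 1·2 + 0·-3 + -1·2 = 0
  a_4 = 1·0 + 0·2 + -1·-3 = 3
  a_5 = 1·3 + 0·0 + -1·2 = 1
  a_6 = 1·1 + 0·3 + -1·0 = 1
  a_7 = 1·1 + 0·1 + -1·3 = -2
  a_8 = 1·-2 + 0·1 + -1·1 = -3
  a_9 = 1·-3 + 0·-2 + -1·1 = -4
  a_10 = 1·-4 + 0·-3 + -1·-2 = -2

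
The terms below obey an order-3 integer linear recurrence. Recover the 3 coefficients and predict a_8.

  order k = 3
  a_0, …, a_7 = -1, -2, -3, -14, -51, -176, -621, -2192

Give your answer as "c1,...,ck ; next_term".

3,1,3 ; -7725

  a_3 = 3·-3 + 1·-2 + 3·-1 = -14
  a_4 = 3·-14 + 1·-3 + 3·-2 = -51
  a_5 = 3·-51 + 1·-14 + 3·-3 = -176
  a_6 = 3·-176 + 1·-51 + 3·-14 = -621
  a_7 = 3·-621 + 1·-176 + 3·-51 = -2192
  a_8 = 3·-2192 + 1·-621 + 3·-176 = -7725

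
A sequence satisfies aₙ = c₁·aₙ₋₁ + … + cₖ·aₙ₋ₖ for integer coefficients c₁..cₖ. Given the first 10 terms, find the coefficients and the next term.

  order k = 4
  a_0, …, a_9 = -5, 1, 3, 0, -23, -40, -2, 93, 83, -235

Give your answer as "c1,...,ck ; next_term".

2,-3,1,3 ; -632

  a_4 = 2·0 + -3·3 + 1·1 + 3·-5 = -23
  a_5 = 2·-23 + -3·0 + 1·3 + 3·1 = -40
  a_6 = 2·-40 + -3·-23 + 1·0 + 3·3 = -2
  a_7 = 2·-2 + -3·-40 + 1·-23 + 3·0 = 93
  a_8 = 2·93 + -3·-2 + 1·-40 + 3·-23 = 83
  a_9 = 2·83 + -3·93 + 1·-2 + 3·-40 = -235
  a_10 = 2·-235 + -3·83 + 1·93 + 3·-2 = -632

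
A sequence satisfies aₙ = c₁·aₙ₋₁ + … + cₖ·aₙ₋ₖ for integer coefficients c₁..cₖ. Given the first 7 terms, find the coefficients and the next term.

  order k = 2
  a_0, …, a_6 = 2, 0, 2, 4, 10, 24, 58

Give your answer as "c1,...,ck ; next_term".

2,1 ; 140

  a_2 = 2·0 + 1·2 = 2
  a_3 = 2·2 + 1·0 = 4
  a_4 = 2·4 + 1·2 = 10
  a_5 = 2·10 + 1·4 = 24
  a_6 = 2·24 + 1·10 = 58
  a_7 = 2·58 + 1·24 = 140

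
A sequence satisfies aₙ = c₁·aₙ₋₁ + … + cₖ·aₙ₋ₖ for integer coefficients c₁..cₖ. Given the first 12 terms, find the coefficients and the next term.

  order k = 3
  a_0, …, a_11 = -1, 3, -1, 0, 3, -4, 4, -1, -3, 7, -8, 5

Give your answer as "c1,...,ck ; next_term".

  a_3 = -1·-1 + 0·3 + 1·-1 = 0
  a_4 = -1·0 + 0·-1 + 1·3 = 3
  a_5 = -1·3 + 0·0 + 1·-1 = -4
  a_6 = -1·-4 + 0·3 + 1·0 = 4
  a_7 = -1·4 + 0·-4 + 1·3 = -1
  a_8 = -1·-1 + 0·4 + 1·-4 = -3
  a_9 = -1·-3 + 0·-1 + 1·4 = 7
  a_10 = -1·7 + 0·-3 + 1·-1 = -8
  a_11 = -1·-8 + 0·7 + 1·-3 = 5
  a_12 = -1·5 + 0·-8 + 1·7 = 2

-1,0,1 ; 2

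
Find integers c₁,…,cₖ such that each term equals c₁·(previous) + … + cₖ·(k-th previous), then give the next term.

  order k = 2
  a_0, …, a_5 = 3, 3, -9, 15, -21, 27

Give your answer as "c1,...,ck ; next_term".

-2,-1 ; -33

  a_2 = -2·3 + -1·3 = -9
  a_3 = -2·-9 + -1·3 = 15
  a_4 = -2·15 + -1·-9 = -21
  a_5 = -2·-21 + -1·15 = 27
  a_6 = -2·27 + -1·-21 = -33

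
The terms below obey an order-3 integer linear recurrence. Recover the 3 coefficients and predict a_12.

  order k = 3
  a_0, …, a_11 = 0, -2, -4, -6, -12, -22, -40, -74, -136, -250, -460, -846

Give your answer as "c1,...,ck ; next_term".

1,1,1 ; -1556

  a_3 = 1·-4 + 1·-2 + 1·0 = -6
  a_4 = 1·-6 + 1·-4 + 1·-2 = -12
  a_5 = 1·-12 + 1·-6 + 1·-4 = -22
  a_6 = 1·-22 + 1·-12 + 1·-6 = -40
  a_7 = 1·-40 + 1·-22 + 1·-12 = -74
  a_8 = 1·-74 + 1·-40 + 1·-22 = -136
  a_9 = 1·-136 + 1·-74 + 1·-40 = -250
  a_10 = 1·-250 + 1·-136 + 1·-74 = -460
  a_11 = 1·-460 + 1·-250 + 1·-136 = -846
  a_12 = 1·-846 + 1·-460 + 1·-250 = -1556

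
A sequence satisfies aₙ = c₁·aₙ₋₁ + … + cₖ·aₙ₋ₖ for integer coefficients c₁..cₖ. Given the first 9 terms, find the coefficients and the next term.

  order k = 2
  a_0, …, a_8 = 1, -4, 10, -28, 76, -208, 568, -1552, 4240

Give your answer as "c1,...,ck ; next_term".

-2,2 ; -11584

  a_2 = -2·-4 + 2·1 = 10
  a_3 = -2·10 + 2·-4 = -28
  a_4 = -2·-28 + 2·10 = 76
  a_5 = -2·76 + 2·-28 = -208
  a_6 = -2·-208 + 2·76 = 568
  a_7 = -2·568 + 2·-208 = -1552
  a_8 = -2·-1552 + 2·568 = 4240
  a_9 = -2·4240 + 2·-1552 = -11584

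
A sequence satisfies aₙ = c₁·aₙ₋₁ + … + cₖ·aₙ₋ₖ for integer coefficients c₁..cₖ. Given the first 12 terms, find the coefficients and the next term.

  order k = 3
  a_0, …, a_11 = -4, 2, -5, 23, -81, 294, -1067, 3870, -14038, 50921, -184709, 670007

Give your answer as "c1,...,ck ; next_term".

  a_3 = -3·-5 + 2·2 + -1·-4 = 23
  a_4 = -3·23 + 2·-5 + -1·2 = -81
  a_5 = -3·-81 + 2·23 + -1·-5 = 294
  a_6 = -3·294 + 2·-81 + -1·23 = -1067
  a_7 = -3·-1067 + 2·294 + -1·-81 = 3870
  a_8 = -3·3870 + 2·-1067 + -1·294 = -14038
  a_9 = -3·-14038 + 2·3870 + -1·-1067 = 50921
  a_10 = -3·50921 + 2·-14038 + -1·3870 = -184709
  a_11 = -3·-184709 + 2·50921 + -1·-14038 = 670007
  a_12 = -3·670007 + 2·-184709 + -1·50921 = -2430360

-3,2,-1 ; -2430360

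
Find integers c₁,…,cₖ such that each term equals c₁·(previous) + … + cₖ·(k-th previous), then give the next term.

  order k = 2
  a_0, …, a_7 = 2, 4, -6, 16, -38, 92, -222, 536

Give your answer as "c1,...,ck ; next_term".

-2,1 ; -1294

  a_2 = -2·4 + 1·2 = -6
  a_3 = -2·-6 + 1·4 = 16
  a_4 = -2·16 + 1·-6 = -38
  a_5 = -2·-38 + 1·16 = 92
  a_6 = -2·92 + 1·-38 = -222
  a_7 = -2·-222 + 1·92 = 536
  a_8 = -2·536 + 1·-222 = -1294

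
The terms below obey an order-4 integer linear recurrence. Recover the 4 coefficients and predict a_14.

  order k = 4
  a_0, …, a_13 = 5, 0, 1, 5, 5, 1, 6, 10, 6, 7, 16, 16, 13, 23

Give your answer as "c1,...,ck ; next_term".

0,0,1,1 ; 32

  a_4 = 0·5 + 0·1 + 1·0 + 1·5 = 5
  a_5 = 0·5 + 0·5 + 1·1 + 1·0 = 1
  a_6 = 0·1 + 0·5 + 1·5 + 1·1 = 6
  a_7 = 0·6 + 0·1 + 1·5 + 1·5 = 10
  a_8 = 0·10 + 0·6 + 1·1 + 1·5 = 6
  a_9 = 0·6 + 0·10 + 1·6 + 1·1 = 7
  a_10 = 0·7 + 0·6 + 1·10 + 1·6 = 16
  a_11 = 0·16 + 0·7 + 1·6 + 1·10 = 16
  a_12 = 0·16 + 0·16 + 1·7 + 1·6 = 13
  a_13 = 0·13 + 0·16 + 1·16 + 1·7 = 23
  a_14 = 0·23 + 0·13 + 1·16 + 1·16 = 32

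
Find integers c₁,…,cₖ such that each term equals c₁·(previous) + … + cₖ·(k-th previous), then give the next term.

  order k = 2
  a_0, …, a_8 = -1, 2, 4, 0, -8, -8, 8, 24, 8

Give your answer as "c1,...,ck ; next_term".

1,-2 ; -40

  a_2 = 1·2 + -2·-1 = 4
  a_3 = 1·4 + -2·2 = 0
  a_4 = 1·0 + -2·4 = -8
  a_5 = 1·-8 + -2·0 = -8
  a_6 = 1·-8 + -2·-8 = 8
  a_7 = 1·8 + -2·-8 = 24
  a_8 = 1·24 + -2·8 = 8
  a_9 = 1·8 + -2·24 = -40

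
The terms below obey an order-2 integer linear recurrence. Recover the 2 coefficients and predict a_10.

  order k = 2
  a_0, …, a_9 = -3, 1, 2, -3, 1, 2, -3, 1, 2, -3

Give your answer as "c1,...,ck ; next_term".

  a_2 = -1·1 + -1·-3 = 2
  a_3 = -1·2 + -1·1 = -3
  a_4 = -1·-3 + -1·2 = 1
  a_5 = -1·1 + -1·-3 = 2
  a_6 = -1·2 + -1·1 = -3
  a_7 = -1·-3 + -1·2 = 1
  a_8 = -1·1 + -1·-3 = 2
  a_9 = -1·2 + -1·1 = -3
  a_10 = -1·-3 + -1·2 = 1

-1,-1 ; 1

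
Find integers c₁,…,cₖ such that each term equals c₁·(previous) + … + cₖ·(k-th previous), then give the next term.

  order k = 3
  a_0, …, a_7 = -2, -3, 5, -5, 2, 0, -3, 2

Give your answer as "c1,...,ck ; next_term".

  a_3 = 0·5 + 1·-3 + 1·-2 = -5
  a_4 = 0·-5 + 1·5 + 1·-3 = 2
  a_5 = 0·2 + 1·-5 + 1·5 = 0
  a_6 = 0·0 + 1·2 + 1·-5 = -3
  a_7 = 0·-3 + 1·0 + 1·2 = 2
  a_8 = 0·2 + 1·-3 + 1·0 = -3

0,1,1 ; -3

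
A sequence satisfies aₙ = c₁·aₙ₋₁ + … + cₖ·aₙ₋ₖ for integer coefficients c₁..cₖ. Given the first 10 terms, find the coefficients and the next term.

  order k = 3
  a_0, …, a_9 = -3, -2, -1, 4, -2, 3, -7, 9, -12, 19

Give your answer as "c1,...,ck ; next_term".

-1,0,-1 ; -28

  a_3 = -1·-1 + 0·-2 + -1·-3 = 4
  a_4 = -1·4 + 0·-1 + -1·-2 = -2
  a_5 = -1·-2 + 0·4 + -1·-1 = 3
  a_6 = -1·3 + 0·-2 + -1·4 = -7
  a_7 = -1·-7 + 0·3 + -1·-2 = 9
  a_8 = -1·9 + 0·-7 + -1·3 = -12
  a_9 = -1·-12 + 0·9 + -1·-7 = 19
  a_10 = -1·19 + 0·-12 + -1·9 = -28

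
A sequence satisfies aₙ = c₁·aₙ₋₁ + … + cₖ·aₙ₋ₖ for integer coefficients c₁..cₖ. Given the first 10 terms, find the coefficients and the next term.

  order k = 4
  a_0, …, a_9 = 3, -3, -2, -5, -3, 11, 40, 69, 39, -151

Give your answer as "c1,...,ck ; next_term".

2,-2,-2,-1 ; -558

  a_4 = 2·-5 + -2·-2 + -2·-3 + -1·3 = -3
  a_5 = 2·-3 + -2·-5 + -2·-2 + -1·-3 = 11
  a_6 = 2·11 + -2·-3 + -2·-5 + -1·-2 = 40
  a_7 = 2·40 + -2·11 + -2·-3 + -1·-5 = 69
  a_8 = 2·69 + -2·40 + -2·11 + -1·-3 = 39
  a_9 = 2·39 + -2·69 + -2·40 + -1·11 = -151
  a_10 = 2·-151 + -2·39 + -2·69 + -1·40 = -558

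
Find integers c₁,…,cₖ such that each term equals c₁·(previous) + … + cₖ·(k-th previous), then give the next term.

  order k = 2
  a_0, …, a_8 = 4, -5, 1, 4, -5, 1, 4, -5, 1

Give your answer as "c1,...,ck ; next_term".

-1,-1 ; 4

  a_2 = -1·-5 + -1·4 = 1
  a_3 = -1·1 + -1·-5 = 4
  a_4 = -1·4 + -1·1 = -5
  a_5 = -1·-5 + -1·4 = 1
  a_6 = -1·1 + -1·-5 = 4
  a_7 = -1·4 + -1·1 = -5
  a_8 = -1·-5 + -1·4 = 1
  a_9 = -1·1 + -1·-5 = 4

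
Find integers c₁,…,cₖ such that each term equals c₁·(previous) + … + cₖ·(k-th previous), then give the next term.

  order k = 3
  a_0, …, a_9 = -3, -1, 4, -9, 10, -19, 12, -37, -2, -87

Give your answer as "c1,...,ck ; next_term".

  a_3 = 0·4 + 3·-1 + 2·-3 = -9
  a_4 = 0·-9 + 3·4 + 2·-1 = 10
  a_5 = 0·10 + 3·-9 + 2·4 = -19
  a_6 = 0·-19 + 3·10 + 2·-9 = 12
  a_7 = 0·12 + 3·-19 + 2·10 = -37
  a_8 = 0·-37 + 3·12 + 2·-19 = -2
  a_9 = 0·-2 + 3·-37 + 2·12 = -87
  a_10 = 0·-87 + 3·-2 + 2·-37 = -80

0,3,2 ; -80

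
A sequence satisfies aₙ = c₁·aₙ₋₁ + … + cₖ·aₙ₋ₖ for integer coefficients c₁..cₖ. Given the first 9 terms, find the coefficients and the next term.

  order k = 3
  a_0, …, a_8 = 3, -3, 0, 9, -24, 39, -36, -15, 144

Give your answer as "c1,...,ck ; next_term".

-2,-1,2 ; -345

  a_3 = -2·0 + -1·-3 + 2·3 = 9
  a_4 = -2·9 + -1·0 + 2·-3 = -24
  a_5 = -2·-24 + -1·9 + 2·0 = 39
  a_6 = -2·39 + -1·-24 + 2·9 = -36
  a_7 = -2·-36 + -1·39 + 2·-24 = -15
  a_8 = -2·-15 + -1·-36 + 2·39 = 144
  a_9 = -2·144 + -1·-15 + 2·-36 = -345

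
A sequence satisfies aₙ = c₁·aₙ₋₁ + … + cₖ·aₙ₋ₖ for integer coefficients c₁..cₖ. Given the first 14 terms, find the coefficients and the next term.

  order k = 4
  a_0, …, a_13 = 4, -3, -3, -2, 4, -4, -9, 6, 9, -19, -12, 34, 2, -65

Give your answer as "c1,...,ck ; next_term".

  a_4 = 0·-2 + -1·-3 + 1·-3 + 1·4 = 4
  a_5 = 0·4 + -1·-2 + 1·-3 + 1·-3 = -4
  a_6 = 0·-4 + -1·4 + 1·-2 + 1·-3 = -9
  a_7 = 0·-9 + -1·-4 + 1·4 + 1·-2 = 6
  a_8 = 0·6 + -1·-9 + 1·-4 + 1·4 = 9
  a_9 = 0·9 + -1·6 + 1·-9 + 1·-4 = -19
  a_10 = 0·-19 + -1·9 + 1·6 + 1·-9 = -12
  a_11 = 0·-12 + -1·-19 + 1·9 + 1·6 = 34
  a_12 = 0·34 + -1·-12 + 1·-19 + 1·9 = 2
  a_13 = 0·2 + -1·34 + 1·-12 + 1·-19 = -65
  a_14 = 0·-65 + -1·2 + 1·34 + 1·-12 = 20

0,-1,1,1 ; 20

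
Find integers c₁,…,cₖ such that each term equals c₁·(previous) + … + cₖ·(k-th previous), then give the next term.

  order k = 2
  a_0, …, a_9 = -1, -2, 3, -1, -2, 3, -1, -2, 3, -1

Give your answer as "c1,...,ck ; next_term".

-1,-1 ; -2

  a_2 = -1·-2 + -1·-1 = 3
  a_3 = -1·3 + -1·-2 = -1
  a_4 = -1·-1 + -1·3 = -2
  a_5 = -1·-2 + -1·-1 = 3
  a_6 = -1·3 + -1·-2 = -1
  a_7 = -1·-1 + -1·3 = -2
  a_8 = -1·-2 + -1·-1 = 3
  a_9 = -1·3 + -1·-2 = -1
  a_10 = -1·-1 + -1·3 = -2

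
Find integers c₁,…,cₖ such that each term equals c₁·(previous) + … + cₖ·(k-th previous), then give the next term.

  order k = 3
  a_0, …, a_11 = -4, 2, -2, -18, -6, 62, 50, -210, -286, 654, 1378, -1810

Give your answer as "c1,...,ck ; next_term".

  a_3 = 1·-2 + -4·2 + 2·-4 = -18
  a_4 = 1·-18 + -4·-2 + 2·2 = -6
  a_5 = 1·-6 + -4·-18 + 2·-2 = 62
  a_6 = 1·62 + -4·-6 + 2·-18 = 50
  a_7 = 1·50 + -4·62 + 2·-6 = -210
  a_8 = 1·-210 + -4·50 + 2·62 = -286
  a_9 = 1·-286 + -4·-210 + 2·50 = 654
  a_10 = 1·654 + -4·-286 + 2·-210 = 1378
  a_11 = 1·1378 + -4·654 + 2·-286 = -1810
  a_12 = 1·-1810 + -4·1378 + 2·654 = -6014

1,-4,2 ; -6014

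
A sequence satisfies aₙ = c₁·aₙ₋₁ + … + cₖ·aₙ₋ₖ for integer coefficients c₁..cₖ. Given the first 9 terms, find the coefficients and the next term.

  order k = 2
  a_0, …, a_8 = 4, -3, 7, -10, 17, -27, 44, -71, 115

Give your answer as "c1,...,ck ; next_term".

  a_2 = -1·-3 + 1·4 = 7
  a_3 = -1·7 + 1·-3 = -10
  a_4 = -1·-10 + 1·7 = 17
  a_5 = -1·17 + 1·-10 = -27
  a_6 = -1·-27 + 1·17 = 44
  a_7 = -1·44 + 1·-27 = -71
  a_8 = -1·-71 + 1·44 = 115
  a_9 = -1·115 + 1·-71 = -186

-1,1 ; -186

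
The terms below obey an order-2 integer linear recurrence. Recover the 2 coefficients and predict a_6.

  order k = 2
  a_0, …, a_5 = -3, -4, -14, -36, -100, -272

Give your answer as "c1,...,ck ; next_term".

2,2 ; -744

  a_2 = 2·-4 + 2·-3 = -14
  a_3 = 2·-14 + 2·-4 = -36
  a_4 = 2·-36 + 2·-14 = -100
  a_5 = 2·-100 + 2·-36 = -272
  a_6 = 2·-272 + 2·-100 = -744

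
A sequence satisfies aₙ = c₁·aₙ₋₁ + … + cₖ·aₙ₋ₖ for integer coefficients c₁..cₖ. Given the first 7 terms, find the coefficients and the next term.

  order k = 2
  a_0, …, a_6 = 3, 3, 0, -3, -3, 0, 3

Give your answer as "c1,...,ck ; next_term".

1,-1 ; 3

  a_2 = 1·3 + -1·3 = 0
  a_3 = 1·0 + -1·3 = -3
  a_4 = 1·-3 + -1·0 = -3
  a_5 = 1·-3 + -1·-3 = 0
  a_6 = 1·0 + -1·-3 = 3
  a_7 = 1·3 + -1·0 = 3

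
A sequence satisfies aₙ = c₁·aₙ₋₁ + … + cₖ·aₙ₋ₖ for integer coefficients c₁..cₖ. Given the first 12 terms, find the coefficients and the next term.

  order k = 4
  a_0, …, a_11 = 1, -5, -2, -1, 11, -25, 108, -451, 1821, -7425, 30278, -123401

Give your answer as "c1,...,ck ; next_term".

  a_4 = -4·-1 + 0·-2 + -2·-5 + -3·1 = 11
  a_5 = -4·11 + 0·-1 + -2·-2 + -3·-5 = -25
  a_6 = -4·-25 + 0·11 + -2·-1 + -3·-2 = 108
  a_7 = -4·108 + 0·-25 + -2·11 + -3·-1 = -451
  a_8 = -4·-451 + 0·108 + -2·-25 + -3·11 = 1821
  a_9 = -4·1821 + 0·-451 + -2·108 + -3·-25 = -7425
  a_10 = -4·-7425 + 0·1821 + -2·-451 + -3·108 = 30278
  a_11 = -4·30278 + 0·-7425 + -2·1821 + -3·-451 = -123401
  a_12 = -4·-123401 + 0·30278 + -2·-7425 + -3·1821 = 502991

-4,0,-2,-3 ; 502991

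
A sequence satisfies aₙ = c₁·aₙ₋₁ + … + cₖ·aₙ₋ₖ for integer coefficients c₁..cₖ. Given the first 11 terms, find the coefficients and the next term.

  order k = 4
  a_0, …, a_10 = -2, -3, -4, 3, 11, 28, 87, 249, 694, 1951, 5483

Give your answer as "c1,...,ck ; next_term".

  a_4 = 3·3 + -1·-4 + 2·-3 + -2·-2 = 11
  a_5 = 3·11 + -1·3 + 2·-4 + -2·-3 = 28
  a_6 = 3·28 + -1·11 + 2·3 + -2·-4 = 87
  a_7 = 3·87 + -1·28 + 2·11 + -2·3 = 249
  a_8 = 3·249 + -1·87 + 2·28 + -2·11 = 694
  a_9 = 3·694 + -1·249 + 2·87 + -2·28 = 1951
  a_10 = 3·1951 + -1·694 + 2·249 + -2·87 = 5483
  a_11 = 3·5483 + -1·1951 + 2·694 + -2·249 = 15388

3,-1,2,-2 ; 15388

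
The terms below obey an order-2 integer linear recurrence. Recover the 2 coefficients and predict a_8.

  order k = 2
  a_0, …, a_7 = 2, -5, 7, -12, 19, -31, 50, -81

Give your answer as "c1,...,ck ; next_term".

-1,1 ; 131

  a_2 = -1·-5 + 1·2 = 7
  a_3 = -1·7 + 1·-5 = -12
  a_4 = -1·-12 + 1·7 = 19
  a_5 = -1·19 + 1·-12 = -31
  a_6 = -1·-31 + 1·19 = 50
  a_7 = -1·50 + 1·-31 = -81
  a_8 = -1·-81 + 1·50 = 131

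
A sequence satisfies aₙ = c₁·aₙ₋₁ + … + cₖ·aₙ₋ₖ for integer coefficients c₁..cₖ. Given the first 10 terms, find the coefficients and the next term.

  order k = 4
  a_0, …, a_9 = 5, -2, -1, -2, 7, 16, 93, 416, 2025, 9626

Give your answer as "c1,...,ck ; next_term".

  a_4 = 4·-2 + 4·-1 + -2·-2 + 3·5 = 7
  a_5 = 4·7 + 4·-2 + -2·-1 + 3·-2 = 16
  a_6 = 4·16 + 4·7 + -2·-2 + 3·-1 = 93
  a_7 = 4·93 + 4·16 + -2·7 + 3·-2 = 416
  a_8 = 4·416 + 4·93 + -2·16 + 3·7 = 2025
  a_9 = 4·2025 + 4·416 + -2·93 + 3·16 = 9626
  a_10 = 4·9626 + 4·2025 + -2·416 + 3·93 = 46051

4,4,-2,3 ; 46051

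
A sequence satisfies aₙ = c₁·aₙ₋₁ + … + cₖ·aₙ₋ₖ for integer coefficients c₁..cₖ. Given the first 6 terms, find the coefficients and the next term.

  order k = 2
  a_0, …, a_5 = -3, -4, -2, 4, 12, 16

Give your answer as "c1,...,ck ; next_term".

2,-2 ; 8

  a_2 = 2·-4 + -2·-3 = -2
  a_3 = 2·-2 + -2·-4 = 4
  a_4 = 2·4 + -2·-2 = 12
  a_5 = 2·12 + -2·4 = 16
  a_6 = 2·16 + -2·12 = 8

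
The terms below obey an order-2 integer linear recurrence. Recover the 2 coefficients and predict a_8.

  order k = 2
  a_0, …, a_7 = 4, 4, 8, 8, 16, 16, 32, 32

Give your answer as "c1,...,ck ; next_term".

0,2 ; 64

  a_2 = 0·4 + 2·4 = 8
  a_3 = 0·8 + 2·4 = 8
  a_4 = 0·8 + 2·8 = 16
  a_5 = 0·16 + 2·8 = 16
  a_6 = 0·16 + 2·16 = 32
  a_7 = 0·32 + 2·16 = 32
  a_8 = 0·32 + 2·32 = 64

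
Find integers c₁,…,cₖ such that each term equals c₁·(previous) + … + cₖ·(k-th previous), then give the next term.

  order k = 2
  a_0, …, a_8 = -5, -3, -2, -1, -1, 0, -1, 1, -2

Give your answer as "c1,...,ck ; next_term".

  a_2 = -1·-3 + 1·-5 = -2
  a_3 = -1·-2 + 1·-3 = -1
  a_4 = -1·-1 + 1·-2 = -1
  a_5 = -1·-1 + 1·-1 = 0
  a_6 = -1·0 + 1·-1 = -1
  a_7 = -1·-1 + 1·0 = 1
  a_8 = -1·1 + 1·-1 = -2
  a_9 = -1·-2 + 1·1 = 3

-1,1 ; 3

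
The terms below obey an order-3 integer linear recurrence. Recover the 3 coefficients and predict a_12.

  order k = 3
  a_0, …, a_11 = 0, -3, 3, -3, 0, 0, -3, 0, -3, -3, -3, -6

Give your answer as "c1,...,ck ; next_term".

0,1,1 ; -6

  a_3 = 0·3 + 1·-3 + 1·0 = -3
  a_4 = 0·-3 + 1·3 + 1·-3 = 0
  a_5 = 0·0 + 1·-3 + 1·3 = 0
  a_6 = 0·0 + 1·0 + 1·-3 = -3
  a_7 = 0·-3 + 1·0 + 1·0 = 0
  a_8 = 0·0 + 1·-3 + 1·0 = -3
  a_9 = 0·-3 + 1·0 + 1·-3 = -3
  a_10 = 0·-3 + 1·-3 + 1·0 = -3
  a_11 = 0·-3 + 1·-3 + 1·-3 = -6
  a_12 = 0·-6 + 1·-3 + 1·-3 = -6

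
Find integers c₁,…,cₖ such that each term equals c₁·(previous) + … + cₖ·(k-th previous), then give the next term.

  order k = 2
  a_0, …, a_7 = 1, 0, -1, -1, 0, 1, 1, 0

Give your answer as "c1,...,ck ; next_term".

1,-1 ; -1

  a_2 = 1·0 + -1·1 = -1
  a_3 = 1·-1 + -1·0 = -1
  a_4 = 1·-1 + -1·-1 = 0
  a_5 = 1·0 + -1·-1 = 1
  a_6 = 1·1 + -1·0 = 1
  a_7 = 1·1 + -1·1 = 0
  a_8 = 1·0 + -1·1 = -1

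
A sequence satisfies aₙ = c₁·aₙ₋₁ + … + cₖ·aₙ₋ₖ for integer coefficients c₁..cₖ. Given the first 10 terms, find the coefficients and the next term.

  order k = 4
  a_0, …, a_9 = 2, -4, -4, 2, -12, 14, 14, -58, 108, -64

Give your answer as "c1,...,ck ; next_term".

  a_4 = -1·2 + -1·-4 + 2·-4 + -3·2 = -12
  a_5 = -1·-12 + -1·2 + 2·-4 + -3·-4 = 14
  a_6 = -1·14 + -1·-12 + 2·2 + -3·-4 = 14
  a_7 = -1·14 + -1·14 + 2·-12 + -3·2 = -58
  a_8 = -1·-58 + -1·14 + 2·14 + -3·-12 = 108
  a_9 = -1·108 + -1·-58 + 2·14 + -3·14 = -64
  a_10 = -1·-64 + -1·108 + 2·-58 + -3·14 = -202

-1,-1,2,-3 ; -202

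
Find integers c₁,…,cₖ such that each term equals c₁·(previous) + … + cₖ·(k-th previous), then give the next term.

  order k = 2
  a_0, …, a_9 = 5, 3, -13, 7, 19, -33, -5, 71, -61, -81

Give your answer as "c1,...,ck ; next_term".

-1,-2 ; 203

  a_2 = -1·3 + -2·5 = -13
  a_3 = -1·-13 + -2·3 = 7
  a_4 = -1·7 + -2·-13 = 19
  a_5 = -1·19 + -2·7 = -33
  a_6 = -1·-33 + -2·19 = -5
  a_7 = -1·-5 + -2·-33 = 71
  a_8 = -1·71 + -2·-5 = -61
  a_9 = -1·-61 + -2·71 = -81
  a_10 = -1·-81 + -2·-61 = 203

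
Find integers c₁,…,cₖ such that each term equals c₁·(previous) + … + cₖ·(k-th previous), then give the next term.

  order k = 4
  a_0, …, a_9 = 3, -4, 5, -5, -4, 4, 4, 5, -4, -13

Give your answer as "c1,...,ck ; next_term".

0,-1,-1,-1 ; -5

  a_4 = 0·-5 + -1·5 + -1·-4 + -1·3 = -4
  a_5 = 0·-4 + -1·-5 + -1·5 + -1·-4 = 4
  a_6 = 0·4 + -1·-4 + -1·-5 + -1·5 = 4
  a_7 = 0·4 + -1·4 + -1·-4 + -1·-5 = 5
  a_8 = 0·5 + -1·4 + -1·4 + -1·-4 = -4
  a_9 = 0·-4 + -1·5 + -1·4 + -1·4 = -13
  a_10 = 0·-13 + -1·-4 + -1·5 + -1·4 = -5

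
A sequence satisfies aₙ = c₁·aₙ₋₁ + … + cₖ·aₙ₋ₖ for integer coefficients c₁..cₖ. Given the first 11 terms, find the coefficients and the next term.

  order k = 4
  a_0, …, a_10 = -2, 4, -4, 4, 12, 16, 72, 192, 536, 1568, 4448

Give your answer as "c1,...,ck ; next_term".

2,2,2,-2 ; 12720

  a_4 = 2·4 + 2·-4 + 2·4 + -2·-2 = 12
  a_5 = 2·12 + 2·4 + 2·-4 + -2·4 = 16
  a_6 = 2·16 + 2·12 + 2·4 + -2·-4 = 72
  a_7 = 2·72 + 2·16 + 2·12 + -2·4 = 192
  a_8 = 2·192 + 2·72 + 2·16 + -2·12 = 536
  a_9 = 2·536 + 2·192 + 2·72 + -2·16 = 1568
  a_10 = 2·1568 + 2·536 + 2·192 + -2·72 = 4448
  a_11 = 2·4448 + 2·1568 + 2·536 + -2·192 = 12720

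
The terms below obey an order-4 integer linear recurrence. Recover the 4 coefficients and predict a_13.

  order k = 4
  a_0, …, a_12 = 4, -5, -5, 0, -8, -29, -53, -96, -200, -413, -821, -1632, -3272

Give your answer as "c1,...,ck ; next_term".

3,-3,3,-2 ; -6557

  a_4 = 3·0 + -3·-5 + 3·-5 + -2·4 = -8
  a_5 = 3·-8 + -3·0 + 3·-5 + -2·-5 = -29
  a_6 = 3·-29 + -3·-8 + 3·0 + -2·-5 = -53
  a_7 = 3·-53 + -3·-29 + 3·-8 + -2·0 = -96
  a_8 = 3·-96 + -3·-53 + 3·-29 + -2·-8 = -200
  a_9 = 3·-200 + -3·-96 + 3·-53 + -2·-29 = -413
  a_10 = 3·-413 + -3·-200 + 3·-96 + -2·-53 = -821
  a_11 = 3·-821 + -3·-413 + 3·-200 + -2·-96 = -1632
  a_12 = 3·-1632 + -3·-821 + 3·-413 + -2·-200 = -3272
  a_13 = 3·-3272 + -3·-1632 + 3·-821 + -2·-413 = -6557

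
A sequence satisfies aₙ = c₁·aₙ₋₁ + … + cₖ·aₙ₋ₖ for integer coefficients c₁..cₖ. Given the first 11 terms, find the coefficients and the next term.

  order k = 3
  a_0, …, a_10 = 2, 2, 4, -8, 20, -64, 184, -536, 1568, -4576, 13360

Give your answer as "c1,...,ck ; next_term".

  a_3 = -2·4 + 2·2 + -2·2 = -8
  a_4 = -2·-8 + 2·4 + -2·2 = 20
  a_5 = -2·20 + 2·-8 + -2·4 = -64
  a_6 = -2·-64 + 2·20 + -2·-8 = 184
  a_7 = -2·184 + 2·-64 + -2·20 = -536
  a_8 = -2·-536 + 2·184 + -2·-64 = 1568
  a_9 = -2·1568 + 2·-536 + -2·184 = -4576
  a_10 = -2·-4576 + 2·1568 + -2·-536 = 13360
  a_11 = -2·13360 + 2·-4576 + -2·1568 = -39008

-2,2,-2 ; -39008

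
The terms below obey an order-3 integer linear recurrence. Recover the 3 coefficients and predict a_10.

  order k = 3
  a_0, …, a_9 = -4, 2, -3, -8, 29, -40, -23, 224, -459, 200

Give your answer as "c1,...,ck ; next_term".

  a_3 = -2·-3 + -3·2 + 2·-4 = -8
  a_4 = -2·-8 + -3·-3 + 2·2 = 29
  a_5 = -2·29 + -3·-8 + 2·-3 = -40
  a_6 = -2·-40 + -3·29 + 2·-8 = -23
  a_7 = -2·-23 + -3·-40 + 2·29 = 224
  a_8 = -2·224 + -3·-23 + 2·-40 = -459
  a_9 = -2·-459 + -3·224 + 2·-23 = 200
  a_10 = -2·200 + -3·-459 + 2·224 = 1425

-2,-3,2 ; 1425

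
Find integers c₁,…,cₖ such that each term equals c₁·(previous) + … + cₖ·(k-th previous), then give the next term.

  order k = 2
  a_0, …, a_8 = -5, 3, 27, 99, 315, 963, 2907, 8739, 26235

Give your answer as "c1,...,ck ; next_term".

4,-3 ; 78723

  a_2 = 4·3 + -3·-5 = 27
  a_3 = 4·27 + -3·3 = 99
  a_4 = 4·99 + -3·27 = 315
  a_5 = 4·315 + -3·99 = 963
  a_6 = 4·963 + -3·315 = 2907
  a_7 = 4·2907 + -3·963 = 8739
  a_8 = 4·8739 + -3·2907 = 26235
  a_9 = 4·26235 + -3·8739 = 78723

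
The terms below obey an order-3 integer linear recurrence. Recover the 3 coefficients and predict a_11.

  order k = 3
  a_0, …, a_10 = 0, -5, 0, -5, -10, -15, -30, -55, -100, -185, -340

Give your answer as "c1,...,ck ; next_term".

1,1,1 ; -625

  a_3 = 1·0 + 1·-5 + 1·0 = -5
  a_4 = 1·-5 + 1·0 + 1·-5 = -10
  a_5 = 1·-10 + 1·-5 + 1·0 = -15
  a_6 = 1·-15 + 1·-10 + 1·-5 = -30
  a_7 = 1·-30 + 1·-15 + 1·-10 = -55
  a_8 = 1·-55 + 1·-30 + 1·-15 = -100
  a_9 = 1·-100 + 1·-55 + 1·-30 = -185
  a_10 = 1·-185 + 1·-100 + 1·-55 = -340
  a_11 = 1·-340 + 1·-185 + 1·-100 = -625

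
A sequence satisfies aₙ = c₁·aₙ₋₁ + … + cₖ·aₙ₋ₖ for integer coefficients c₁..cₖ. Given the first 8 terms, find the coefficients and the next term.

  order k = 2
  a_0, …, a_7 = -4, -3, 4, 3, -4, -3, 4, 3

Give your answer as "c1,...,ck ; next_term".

  a_2 = 0·-3 + -1·-4 = 4
  a_3 = 0·4 + -1·-3 = 3
  a_4 = 0·3 + -1·4 = -4
  a_5 = 0·-4 + -1·3 = -3
  a_6 = 0·-3 + -1·-4 = 4
  a_7 = 0·4 + -1·-3 = 3
  a_8 = 0·3 + -1·4 = -4

0,-1 ; -4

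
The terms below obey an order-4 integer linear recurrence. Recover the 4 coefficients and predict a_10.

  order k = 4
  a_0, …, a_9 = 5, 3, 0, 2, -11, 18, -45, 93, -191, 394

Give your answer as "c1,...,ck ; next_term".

-2,1,1,-2 ; -796

  a_4 = -2·2 + 1·0 + 1·3 + -2·5 = -11
  a_5 = -2·-11 + 1·2 + 1·0 + -2·3 = 18
  a_6 = -2·18 + 1·-11 + 1·2 + -2·0 = -45
  a_7 = -2·-45 + 1·18 + 1·-11 + -2·2 = 93
  a_8 = -2·93 + 1·-45 + 1·18 + -2·-11 = -191
  a_9 = -2·-191 + 1·93 + 1·-45 + -2·18 = 394
  a_10 = -2·394 + 1·-191 + 1·93 + -2·-45 = -796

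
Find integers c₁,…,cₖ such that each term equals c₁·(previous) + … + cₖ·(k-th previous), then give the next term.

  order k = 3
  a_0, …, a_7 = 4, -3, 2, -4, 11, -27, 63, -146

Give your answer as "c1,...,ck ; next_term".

  a_3 = -3·2 + -2·-3 + -1·4 = -4
  a_4 = -3·-4 + -2·2 + -1·-3 = 11
  a_5 = -3·11 + -2·-4 + -1·2 = -27
  a_6 = -3·-27 + -2·11 + -1·-4 = 63
  a_7 = -3·63 + -2·-27 + -1·11 = -146
  a_8 = -3·-146 + -2·63 + -1·-27 = 339

-3,-2,-1 ; 339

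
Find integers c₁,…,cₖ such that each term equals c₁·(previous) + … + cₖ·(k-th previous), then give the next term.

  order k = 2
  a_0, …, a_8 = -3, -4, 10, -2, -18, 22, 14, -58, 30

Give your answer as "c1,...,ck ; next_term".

  a_2 = -1·-4 + -2·-3 = 10
  a_3 = -1·10 + -2·-4 = -2
  a_4 = -1·-2 + -2·10 = -18
  a_5 = -1·-18 + -2·-2 = 22
  a_6 = -1·22 + -2·-18 = 14
  a_7 = -1·14 + -2·22 = -58
  a_8 = -1·-58 + -2·14 = 30
  a_9 = -1·30 + -2·-58 = 86

-1,-2 ; 86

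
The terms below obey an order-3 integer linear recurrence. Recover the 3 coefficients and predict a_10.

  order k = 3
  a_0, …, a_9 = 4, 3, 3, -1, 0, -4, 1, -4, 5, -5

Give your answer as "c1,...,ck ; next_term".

0,1,-1 ; 9

  a_3 = 0·3 + 1·3 + -1·4 = -1
  a_4 = 0·-1 + 1·3 + -1·3 = 0
  a_5 = 0·0 + 1·-1 + -1·3 = -4
  a_6 = 0·-4 + 1·0 + -1·-1 = 1
  a_7 = 0·1 + 1·-4 + -1·0 = -4
  a_8 = 0·-4 + 1·1 + -1·-4 = 5
  a_9 = 0·5 + 1·-4 + -1·1 = -5
  a_10 = 0·-5 + 1·5 + -1·-4 = 9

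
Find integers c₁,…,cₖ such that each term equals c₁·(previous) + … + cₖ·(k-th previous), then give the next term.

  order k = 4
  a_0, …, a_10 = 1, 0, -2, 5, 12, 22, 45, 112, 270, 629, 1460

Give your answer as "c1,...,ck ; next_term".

2,0,1,2 ; 3414

  a_4 = 2·5 + 0·-2 + 1·0 + 2·1 = 12
  a_5 = 2·12 + 0·5 + 1·-2 + 2·0 = 22
  a_6 = 2·22 + 0·12 + 1·5 + 2·-2 = 45
  a_7 = 2·45 + 0·22 + 1·12 + 2·5 = 112
  a_8 = 2·112 + 0·45 + 1·22 + 2·12 = 270
  a_9 = 2·270 + 0·112 + 1·45 + 2·22 = 629
  a_10 = 2·629 + 0·270 + 1·112 + 2·45 = 1460
  a_11 = 2·1460 + 0·629 + 1·270 + 2·112 = 3414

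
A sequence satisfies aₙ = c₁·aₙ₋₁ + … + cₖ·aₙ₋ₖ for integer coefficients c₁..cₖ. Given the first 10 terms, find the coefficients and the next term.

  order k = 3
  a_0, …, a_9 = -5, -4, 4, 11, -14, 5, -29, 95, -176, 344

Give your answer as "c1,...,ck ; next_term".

  a_3 = -2·4 + -1·-4 + -3·-5 = 11
  a_4 = -2·11 + -1·4 + -3·-4 = -14
  a_5 = -2·-14 + -1·11 + -3·4 = 5
  a_6 = -2·5 + -1·-14 + -3·11 = -29
  a_7 = -2·-29 + -1·5 + -3·-14 = 95
  a_8 = -2·95 + -1·-29 + -3·5 = -176
  a_9 = -2·-176 + -1·95 + -3·-29 = 344
  a_10 = -2·344 + -1·-176 + -3·95 = -797

-2,-1,-3 ; -797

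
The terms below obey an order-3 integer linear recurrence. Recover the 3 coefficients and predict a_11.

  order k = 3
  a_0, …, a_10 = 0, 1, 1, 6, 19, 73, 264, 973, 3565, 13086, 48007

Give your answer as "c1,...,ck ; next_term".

  a_3 = 3·1 + 3·1 + -2·0 = 6
  a_4 = 3·6 + 3·1 + -2·1 = 19
  a_5 = 3·19 + 3·6 + -2·1 = 73
  a_6 = 3·73 + 3·19 + -2·6 = 264
  a_7 = 3·264 + 3·73 + -2·19 = 973
  a_8 = 3·973 + 3·264 + -2·73 = 3565
  a_9 = 3·3565 + 3·973 + -2·264 = 13086
  a_10 = 3·13086 + 3·3565 + -2·973 = 48007
  a_11 = 3·48007 + 3·13086 + -2·3565 = 176149

3,3,-2 ; 176149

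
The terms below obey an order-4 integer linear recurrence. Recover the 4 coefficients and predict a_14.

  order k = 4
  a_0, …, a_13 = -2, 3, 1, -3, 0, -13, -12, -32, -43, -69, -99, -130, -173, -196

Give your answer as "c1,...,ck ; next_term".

  a_4 = 1·-3 + 2·1 + -1·3 + -2·-2 = 0
  a_5 = 1·0 + 2·-3 + -1·1 + -2·3 = -13
  a_6 = 1·-13 + 2·0 + -1·-3 + -2·1 = -12
  a_7 = 1·-12 + 2·-13 + -1·0 + -2·-3 = -32
  a_8 = 1·-32 + 2·-12 + -1·-13 + -2·0 = -43
  a_9 = 1·-43 + 2·-32 + -1·-12 + -2·-13 = -69
  a_10 = 1·-69 + 2·-43 + -1·-32 + -2·-12 = -99
  a_11 = 1·-99 + 2·-69 + -1·-43 + -2·-32 = -130
  a_12 = 1·-130 + 2·-99 + -1·-69 + -2·-43 = -173
  a_13 = 1·-173 + 2·-130 + -1·-99 + -2·-69 = -196
  a_14 = 1·-196 + 2·-173 + -1·-130 + -2·-99 = -214

1,2,-1,-2 ; -214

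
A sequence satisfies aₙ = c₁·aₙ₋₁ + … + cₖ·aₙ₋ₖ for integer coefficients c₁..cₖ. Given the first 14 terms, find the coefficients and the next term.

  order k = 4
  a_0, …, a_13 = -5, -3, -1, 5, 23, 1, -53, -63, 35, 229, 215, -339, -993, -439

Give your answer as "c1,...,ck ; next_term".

0,-2,-2,-3 ; 2019

  a_4 = 0·5 + -2·-1 + -2·-3 + -3·-5 = 23
  a_5 = 0·23 + -2·5 + -2·-1 + -3·-3 = 1
  a_6 = 0·1 + -2·23 + -2·5 + -3·-1 = -53
  a_7 = 0·-53 + -2·1 + -2·23 + -3·5 = -63
  a_8 = 0·-63 + -2·-53 + -2·1 + -3·23 = 35
  a_9 = 0·35 + -2·-63 + -2·-53 + -3·1 = 229
  a_10 = 0·229 + -2·35 + -2·-63 + -3·-53 = 215
  a_11 = 0·215 + -2·229 + -2·35 + -3·-63 = -339
  a_12 = 0·-339 + -2·215 + -2·229 + -3·35 = -993
  a_13 = 0·-993 + -2·-339 + -2·215 + -3·229 = -439
  a_14 = 0·-439 + -2·-993 + -2·-339 + -3·215 = 2019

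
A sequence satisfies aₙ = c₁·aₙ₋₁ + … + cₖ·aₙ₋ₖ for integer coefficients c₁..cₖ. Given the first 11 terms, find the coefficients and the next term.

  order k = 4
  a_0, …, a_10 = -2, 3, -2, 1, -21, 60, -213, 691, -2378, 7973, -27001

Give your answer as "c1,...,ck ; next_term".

-2,4,-1,4 ; 91036

  a_4 = -2·1 + 4·-2 + -1·3 + 4·-2 = -21
  a_5 = -2·-21 + 4·1 + -1·-2 + 4·3 = 60
  a_6 = -2·60 + 4·-21 + -1·1 + 4·-2 = -213
  a_7 = -2·-213 + 4·60 + -1·-21 + 4·1 = 691
  a_8 = -2·691 + 4·-213 + -1·60 + 4·-21 = -2378
  a_9 = -2·-2378 + 4·691 + -1·-213 + 4·60 = 7973
  a_10 = -2·7973 + 4·-2378 + -1·691 + 4·-213 = -27001
  a_11 = -2·-27001 + 4·7973 + -1·-2378 + 4·691 = 91036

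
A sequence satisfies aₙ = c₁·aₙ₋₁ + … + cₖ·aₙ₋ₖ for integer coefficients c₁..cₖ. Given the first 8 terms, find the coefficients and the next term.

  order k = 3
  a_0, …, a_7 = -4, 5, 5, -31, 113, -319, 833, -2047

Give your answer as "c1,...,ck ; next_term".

  a_3 = -3·5 + 0·5 + 4·-4 = -31
  a_4 = -3·-31 + 0·5 + 4·5 = 113
  a_5 = -3·113 + 0·-31 + 4·5 = -319
  a_6 = -3·-319 + 0·113 + 4·-31 = 833
  a_7 = -3·833 + 0·-319 + 4·113 = -2047
  a_8 = -3·-2047 + 0·833 + 4·-319 = 4865

-3,0,4 ; 4865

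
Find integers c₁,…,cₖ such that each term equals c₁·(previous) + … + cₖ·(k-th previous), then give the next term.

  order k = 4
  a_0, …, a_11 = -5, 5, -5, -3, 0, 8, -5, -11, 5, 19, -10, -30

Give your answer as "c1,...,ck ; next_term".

0,-1,0,1 ; 15

  a_4 = 0·-3 + -1·-5 + 0·5 + 1·-5 = 0
  a_5 = 0·0 + -1·-3 + 0·-5 + 1·5 = 8
  a_6 = 0·8 + -1·0 + 0·-3 + 1·-5 = -5
  a_7 = 0·-5 + -1·8 + 0·0 + 1·-3 = -11
  a_8 = 0·-11 + -1·-5 + 0·8 + 1·0 = 5
  a_9 = 0·5 + -1·-11 + 0·-5 + 1·8 = 19
  a_10 = 0·19 + -1·5 + 0·-11 + 1·-5 = -10
  a_11 = 0·-10 + -1·19 + 0·5 + 1·-11 = -30
  a_12 = 0·-30 + -1·-10 + 0·19 + 1·5 = 15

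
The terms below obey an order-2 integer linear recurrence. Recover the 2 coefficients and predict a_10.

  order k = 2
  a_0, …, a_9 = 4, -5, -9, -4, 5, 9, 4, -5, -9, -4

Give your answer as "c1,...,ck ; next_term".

1,-1 ; 5

  a_2 = 1·-5 + -1·4 = -9
  a_3 = 1·-9 + -1·-5 = -4
  a_4 = 1·-4 + -1·-9 = 5
  a_5 = 1·5 + -1·-4 = 9
  a_6 = 1·9 + -1·5 = 4
  a_7 = 1·4 + -1·9 = -5
  a_8 = 1·-5 + -1·4 = -9
  a_9 = 1·-9 + -1·-5 = -4
  a_10 = 1·-4 + -1·-9 = 5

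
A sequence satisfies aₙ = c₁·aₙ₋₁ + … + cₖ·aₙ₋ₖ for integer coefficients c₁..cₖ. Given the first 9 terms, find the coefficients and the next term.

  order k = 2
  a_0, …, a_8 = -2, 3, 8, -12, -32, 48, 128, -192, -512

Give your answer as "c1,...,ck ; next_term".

  a_2 = 0·3 + -4·-2 = 8
  a_3 = 0·8 + -4·3 = -12
  a_4 = 0·-12 + -4·8 = -32
  a_5 = 0·-32 + -4·-12 = 48
  a_6 = 0·48 + -4·-32 = 128
  a_7 = 0·128 + -4·48 = -192
  a_8 = 0·-192 + -4·128 = -512
  a_9 = 0·-512 + -4·-192 = 768

0,-4 ; 768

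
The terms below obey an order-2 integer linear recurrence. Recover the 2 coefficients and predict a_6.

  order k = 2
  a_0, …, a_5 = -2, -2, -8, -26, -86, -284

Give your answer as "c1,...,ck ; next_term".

3,1 ; -938

  a_2 = 3·-2 + 1·-2 = -8
  a_3 = 3·-8 + 1·-2 = -26
  a_4 = 3·-26 + 1·-8 = -86
  a_5 = 3·-86 + 1·-26 = -284
  a_6 = 3·-284 + 1·-86 = -938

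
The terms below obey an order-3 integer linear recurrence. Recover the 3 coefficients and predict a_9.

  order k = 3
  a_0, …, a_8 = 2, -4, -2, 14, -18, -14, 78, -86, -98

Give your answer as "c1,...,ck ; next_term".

  a_3 = -1·-2 + -2·-4 + 2·2 = 14
  a_4 = -1·14 + -2·-2 + 2·-4 = -18
  a_5 = -1·-18 + -2·14 + 2·-2 = -14
  a_6 = -1·-14 + -2·-18 + 2·14 = 78
  a_7 = -1·78 + -2·-14 + 2·-18 = -86
  a_8 = -1·-86 + -2·78 + 2·-14 = -98
  a_9 = -1·-98 + -2·-86 + 2·78 = 426

-1,-2,2 ; 426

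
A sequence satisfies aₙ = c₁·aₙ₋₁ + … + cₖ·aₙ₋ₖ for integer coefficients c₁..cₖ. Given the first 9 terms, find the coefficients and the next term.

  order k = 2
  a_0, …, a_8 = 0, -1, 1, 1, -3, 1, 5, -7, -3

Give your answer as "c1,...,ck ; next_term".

-1,-2 ; 17

  a_2 = -1·-1 + -2·0 = 1
  a_3 = -1·1 + -2·-1 = 1
  a_4 = -1·1 + -2·1 = -3
  a_5 = -1·-3 + -2·1 = 1
  a_6 = -1·1 + -2·-3 = 5
  a_7 = -1·5 + -2·1 = -7
  a_8 = -1·-7 + -2·5 = -3
  a_9 = -1·-3 + -2·-7 = 17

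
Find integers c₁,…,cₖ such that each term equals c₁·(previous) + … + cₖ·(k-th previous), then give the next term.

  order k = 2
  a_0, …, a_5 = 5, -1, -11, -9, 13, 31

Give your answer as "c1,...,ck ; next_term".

1,-2 ; 5

  a_2 = 1·-1 + -2·5 = -11
  a_3 = 1·-11 + -2·-1 = -9
  a_4 = 1·-9 + -2·-11 = 13
  a_5 = 1·13 + -2·-9 = 31
  a_6 = 1·31 + -2·13 = 5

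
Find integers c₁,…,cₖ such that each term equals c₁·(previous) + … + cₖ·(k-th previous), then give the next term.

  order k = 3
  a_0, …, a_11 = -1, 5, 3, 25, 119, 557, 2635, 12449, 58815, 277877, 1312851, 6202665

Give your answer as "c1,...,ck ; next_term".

4,3,2 ; 29304967

  a_3 = 4·3 + 3·5 + 2·-1 = 25
  a_4 = 4·25 + 3·3 + 2·5 = 119
  a_5 = 4·119 + 3·25 + 2·3 = 557
  a_6 = 4·557 + 3·119 + 2·25 = 2635
  a_7 = 4·2635 + 3·557 + 2·119 = 12449
  a_8 = 4·12449 + 3·2635 + 2·557 = 58815
  a_9 = 4·58815 + 3·12449 + 2·2635 = 277877
  a_10 = 4·277877 + 3·58815 + 2·12449 = 1312851
  a_11 = 4·1312851 + 3·277877 + 2·58815 = 6202665
  a_12 = 4·6202665 + 3·1312851 + 2·277877 = 29304967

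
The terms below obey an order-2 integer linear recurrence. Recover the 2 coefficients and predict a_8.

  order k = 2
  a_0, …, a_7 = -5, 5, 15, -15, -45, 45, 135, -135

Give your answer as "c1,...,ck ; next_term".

  a_2 = 0·5 + -3·-5 = 15
  a_3 = 0·15 + -3·5 = -15
  a_4 = 0·-15 + -3·15 = -45
  a_5 = 0·-45 + -3·-15 = 45
  a_6 = 0·45 + -3·-45 = 135
  a_7 = 0·135 + -3·45 = -135
  a_8 = 0·-135 + -3·135 = -405

0,-3 ; -405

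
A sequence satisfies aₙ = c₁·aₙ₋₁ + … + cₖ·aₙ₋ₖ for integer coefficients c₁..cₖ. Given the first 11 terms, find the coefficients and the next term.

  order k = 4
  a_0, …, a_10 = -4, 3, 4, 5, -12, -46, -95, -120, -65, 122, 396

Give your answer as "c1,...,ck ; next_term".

  a_4 = 3·5 + -3·4 + -1·3 + 3·-4 = -12
  a_5 = 3·-12 + -3·5 + -1·4 + 3·3 = -46
  a_6 = 3·-46 + -3·-12 + -1·5 + 3·4 = -95
  a_7 = 3·-95 + -3·-46 + -1·-12 + 3·5 = -120
  a_8 = 3·-120 + -3·-95 + -1·-46 + 3·-12 = -65
  a_9 = 3·-65 + -3·-120 + -1·-95 + 3·-46 = 122
  a_10 = 3·122 + -3·-65 + -1·-120 + 3·-95 = 396
  a_11 = 3·396 + -3·122 + -1·-65 + 3·-120 = 527

3,-3,-1,3 ; 527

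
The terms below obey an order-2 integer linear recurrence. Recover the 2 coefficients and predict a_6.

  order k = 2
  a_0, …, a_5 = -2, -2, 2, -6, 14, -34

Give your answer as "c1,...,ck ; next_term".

  a_2 = -2·-2 + 1·-2 = 2
  a_3 = -2·2 + 1·-2 = -6
  a_4 = -2·-6 + 1·2 = 14
  a_5 = -2·14 + 1·-6 = -34
  a_6 = -2·-34 + 1·14 = 82

-2,1 ; 82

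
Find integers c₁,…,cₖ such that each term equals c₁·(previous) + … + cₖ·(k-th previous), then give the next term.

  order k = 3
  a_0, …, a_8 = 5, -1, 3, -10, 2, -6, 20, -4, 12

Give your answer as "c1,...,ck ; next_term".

  a_3 = 0·3 + 0·-1 + -2·5 = -10
  a_4 = 0·-10 + 0·3 + -2·-1 = 2
  a_5 = 0·2 + 0·-10 + -2·3 = -6
  a_6 = 0·-6 + 0·2 + -2·-10 = 20
  a_7 = 0·20 + 0·-6 + -2·2 = -4
  a_8 = 0·-4 + 0·20 + -2·-6 = 12
  a_9 = 0·12 + 0·-4 + -2·20 = -40

0,0,-2 ; -40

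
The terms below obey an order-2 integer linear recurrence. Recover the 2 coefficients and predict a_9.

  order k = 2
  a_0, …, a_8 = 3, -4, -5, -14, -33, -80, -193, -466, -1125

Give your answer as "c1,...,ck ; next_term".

2,1 ; -2716

  a_2 = 2·-4 + 1·3 = -5
  a_3 = 2·-5 + 1·-4 = -14
  a_4 = 2·-14 + 1·-5 = -33
  a_5 = 2·-33 + 1·-14 = -80
  a_6 = 2·-80 + 1·-33 = -193
  a_7 = 2·-193 + 1·-80 = -466
  a_8 = 2·-466 + 1·-193 = -1125
  a_9 = 2·-1125 + 1·-466 = -2716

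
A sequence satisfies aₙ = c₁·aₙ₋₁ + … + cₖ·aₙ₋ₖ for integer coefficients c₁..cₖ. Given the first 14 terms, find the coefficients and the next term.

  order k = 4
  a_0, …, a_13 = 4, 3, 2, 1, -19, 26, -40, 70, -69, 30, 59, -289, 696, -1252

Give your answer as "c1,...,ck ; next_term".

  a_4 = -2·1 + -1·2 + -1·3 + -3·4 = -19
  a_5 = -2·-19 + -1·1 + -1·2 + -3·3 = 26
  a_6 = -2·26 + -1·-19 + -1·1 + -3·2 = -40
  a_7 = -2·-40 + -1·26 + -1·-19 + -3·1 = 70
  a_8 = -2·70 + -1·-40 + -1·26 + -3·-19 = -69
  a_9 = -2·-69 + -1·70 + -1·-40 + -3·26 = 30
  a_10 = -2·30 + -1·-69 + -1·70 + -3·-40 = 59
  a_11 = -2·59 + -1·30 + -1·-69 + -3·70 = -289
  a_12 = -2·-289 + -1·59 + -1·30 + -3·-69 = 696
  a_13 = -2·696 + -1·-289 + -1·59 + -3·30 = -1252
  a_14 = -2·-1252 + -1·696 + -1·-289 + -3·59 = 1920

-2,-1,-1,-3 ; 1920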